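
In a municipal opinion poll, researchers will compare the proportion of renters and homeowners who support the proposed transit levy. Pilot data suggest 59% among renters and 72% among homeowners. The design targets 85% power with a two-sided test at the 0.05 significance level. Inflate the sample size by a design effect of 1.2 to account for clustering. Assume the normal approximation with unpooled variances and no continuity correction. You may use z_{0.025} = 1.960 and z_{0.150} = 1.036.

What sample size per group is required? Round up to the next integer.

n = 283 per group

n = (z_{α/2} + z_β)² · [p₁(1−p₁) + p₂(1−p₂)] / (p₁ − p₂)²
  = (1.960 + 1.036)² · (0.59·0.41 + 0.72·0.28) / (-0.13)²
  = (2.996)² · (0.2419 + 0.2016) / 0.0169
  = 8.9760 · 0.4435 / 0.0169
  = 235.55
Design effect: 1.2 × 235.55 = 282.66.
Round up → n = 283 per group.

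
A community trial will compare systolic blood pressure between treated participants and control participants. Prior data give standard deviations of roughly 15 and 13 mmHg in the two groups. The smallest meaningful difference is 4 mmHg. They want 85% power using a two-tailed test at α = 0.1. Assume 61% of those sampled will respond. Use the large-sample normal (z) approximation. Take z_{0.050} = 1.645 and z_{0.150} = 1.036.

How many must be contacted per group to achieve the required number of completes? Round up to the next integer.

n = (z_{α/2} + z_β)² · (σ₁² + σ₂²) / δ²
  = (1.645 + 1.036)² · (15² + 13² = 394) / 4²
  = 7.1878 · 394 / 16
  = 177.00
Adjust for 61% response: 177.00 / 0.61 = 290.16.
Round up → n = 291 per group.

n = 291 per group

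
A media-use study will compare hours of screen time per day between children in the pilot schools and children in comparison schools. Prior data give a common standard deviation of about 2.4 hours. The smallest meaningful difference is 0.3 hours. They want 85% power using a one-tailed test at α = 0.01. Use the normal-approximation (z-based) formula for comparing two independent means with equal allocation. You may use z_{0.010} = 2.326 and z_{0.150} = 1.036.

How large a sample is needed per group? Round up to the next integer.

n = (z_α + z_β)² · (σ₁² + σ₂²) / δ²
  = (2.326 + 1.036)² · (2·2.4² = 11.52) / 0.3²
  = 11.3030 · 11.52 / 0.09
  = 1446.79
Round up → n = 1447 per group.

n = 1447 per group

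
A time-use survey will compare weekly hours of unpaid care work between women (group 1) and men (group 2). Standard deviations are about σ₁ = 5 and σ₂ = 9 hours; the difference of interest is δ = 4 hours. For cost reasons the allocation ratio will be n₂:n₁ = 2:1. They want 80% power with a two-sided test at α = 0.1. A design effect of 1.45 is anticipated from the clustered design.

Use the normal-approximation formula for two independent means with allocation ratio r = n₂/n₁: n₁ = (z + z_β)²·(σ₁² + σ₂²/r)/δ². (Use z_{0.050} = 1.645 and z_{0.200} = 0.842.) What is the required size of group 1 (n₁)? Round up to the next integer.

n₁ = 37

n₁ = (z_{α/2} + z_β)² · (σ₁² + σ₂²/r) / δ²
   = (1.645 + 0.842)² · (5² + 9²/2) / 4²
   = 6.1852 · (25 + 40.5) / 16
   = 6.1852 · 65.5 / 16
   = 25.32
Design effect: 1.45 × 25.32 = 36.71.
Round up → n₁ = 37; n₂ = r·n₁ = 2 × 37 = 74.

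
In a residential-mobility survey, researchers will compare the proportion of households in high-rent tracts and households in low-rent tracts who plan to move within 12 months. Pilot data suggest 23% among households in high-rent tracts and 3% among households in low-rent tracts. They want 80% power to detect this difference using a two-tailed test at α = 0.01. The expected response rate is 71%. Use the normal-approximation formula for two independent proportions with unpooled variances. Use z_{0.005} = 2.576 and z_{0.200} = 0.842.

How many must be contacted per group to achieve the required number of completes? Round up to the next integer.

n = 85 per group

n = (z_{α/2} + z_β)² · [p₁(1−p₁) + p₂(1−p₂)] / (p₁ − p₂)²
  = (2.576 + 0.842)² · (0.23·0.77 + 0.03·0.97) / (0.20)²
  = (3.418)² · (0.1771 + 0.0291) / 0.0400
  = 11.6827 · 0.2062 / 0.0400
  = 60.22
Adjust for 71% response: 60.22 / 0.71 = 84.82.
Round up → n = 85 per group.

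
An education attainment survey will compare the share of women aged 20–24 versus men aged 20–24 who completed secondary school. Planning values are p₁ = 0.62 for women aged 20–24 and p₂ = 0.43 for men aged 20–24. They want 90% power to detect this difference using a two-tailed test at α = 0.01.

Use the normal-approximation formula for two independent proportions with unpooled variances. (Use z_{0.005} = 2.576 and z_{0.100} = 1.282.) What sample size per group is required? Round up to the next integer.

n = (z_{α/2} + z_β)² · [p₁(1−p₁) + p₂(1−p₂)] / (p₁ − p₂)²
  = (2.576 + 1.282)² · (0.62·0.38 + 0.43·0.57) / (0.19)²
  = (3.858)² · (0.2356 + 0.2451) / 0.0361
  = 14.8842 · 0.4807 / 0.0361
  = 198.19
Round up → n = 199 per group.

n = 199 per group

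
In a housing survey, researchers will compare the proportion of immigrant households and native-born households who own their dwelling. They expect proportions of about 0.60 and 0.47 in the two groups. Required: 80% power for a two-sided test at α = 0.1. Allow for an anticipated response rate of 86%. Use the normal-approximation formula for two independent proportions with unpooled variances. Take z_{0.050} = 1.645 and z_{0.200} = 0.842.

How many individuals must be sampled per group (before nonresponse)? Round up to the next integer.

n = 209 per group

n = (z_{α/2} + z_β)² · [p₁(1−p₁) + p₂(1−p₂)] / (p₁ − p₂)²
  = (1.645 + 0.842)² · (0.60·0.40 + 0.47·0.53) / (0.13)²
  = (2.487)² · (0.2400 + 0.2491) / 0.0169
  = 6.1852 · 0.4891 / 0.0169
  = 179.00
Adjust for 86% response: 179.00 / 0.86 = 208.14.
Round up → n = 209 per group.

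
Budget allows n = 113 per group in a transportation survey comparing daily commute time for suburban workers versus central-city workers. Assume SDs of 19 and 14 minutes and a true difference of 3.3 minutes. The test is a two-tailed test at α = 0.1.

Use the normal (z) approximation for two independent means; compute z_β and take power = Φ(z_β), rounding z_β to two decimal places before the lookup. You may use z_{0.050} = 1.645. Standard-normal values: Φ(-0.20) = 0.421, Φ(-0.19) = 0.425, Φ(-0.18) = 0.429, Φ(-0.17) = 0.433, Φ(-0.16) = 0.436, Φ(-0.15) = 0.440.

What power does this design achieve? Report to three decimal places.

z_β = δ·√(n/(σ₁²+σ₂²)) − z_{α/2}
    = 3.3 · √(113/557) − 1.645
    = 3.3 · 0.45041 − 1.645
    = 1.4864 − 1.645 = -0.1586 → -0.16
Power = Φ(-0.16) = 0.436.

Power ≈ 0.436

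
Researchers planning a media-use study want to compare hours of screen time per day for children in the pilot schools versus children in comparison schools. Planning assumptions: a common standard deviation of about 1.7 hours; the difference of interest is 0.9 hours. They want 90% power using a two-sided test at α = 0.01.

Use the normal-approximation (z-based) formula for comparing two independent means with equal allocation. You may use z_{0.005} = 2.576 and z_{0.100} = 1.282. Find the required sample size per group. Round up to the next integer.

n = 107 per group

n = (z_{α/2} + z_β)² · (σ₁² + σ₂²) / δ²
  = (2.576 + 1.282)² · (2·1.7² = 5.78) / 0.9²
  = 14.8842 · 5.78 / 0.81
  = 106.21
Round up → n = 107 per group.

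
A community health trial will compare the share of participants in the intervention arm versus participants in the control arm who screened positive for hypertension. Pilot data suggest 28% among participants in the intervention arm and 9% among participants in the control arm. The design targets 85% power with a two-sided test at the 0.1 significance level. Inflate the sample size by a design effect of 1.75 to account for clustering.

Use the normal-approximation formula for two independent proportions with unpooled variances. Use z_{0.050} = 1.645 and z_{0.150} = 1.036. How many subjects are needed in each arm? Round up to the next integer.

n = 99 per group

n = (z_{α/2} + z_β)² · [p₁(1−p₁) + p₂(1−p₂)] / (p₁ − p₂)²
  = (1.645 + 1.036)² · (0.28·0.72 + 0.09·0.91) / (0.19)²
  = (2.681)² · (0.2016 + 0.0819) / 0.0361
  = 7.1878 · 0.2835 / 0.0361
  = 56.45
Design effect: 1.75 × 56.45 = 98.78.
Round up → n = 99 per group.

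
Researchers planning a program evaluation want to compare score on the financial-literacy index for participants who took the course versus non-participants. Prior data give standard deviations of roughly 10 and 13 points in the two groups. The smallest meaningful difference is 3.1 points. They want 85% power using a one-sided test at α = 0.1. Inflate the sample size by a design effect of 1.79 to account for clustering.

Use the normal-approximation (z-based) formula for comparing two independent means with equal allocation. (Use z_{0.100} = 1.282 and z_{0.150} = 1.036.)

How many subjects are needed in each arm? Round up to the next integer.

n = 270 per group

n = (z_α + z_β)² · (σ₁² + σ₂²) / δ²
  = (1.282 + 1.036)² · (10² + 13² = 269) / 3.1²
  = 5.3731 · 269 / 9.61
  = 150.40
Design effect: 1.79 × 150.40 = 269.22.
Round up → n = 270 per group.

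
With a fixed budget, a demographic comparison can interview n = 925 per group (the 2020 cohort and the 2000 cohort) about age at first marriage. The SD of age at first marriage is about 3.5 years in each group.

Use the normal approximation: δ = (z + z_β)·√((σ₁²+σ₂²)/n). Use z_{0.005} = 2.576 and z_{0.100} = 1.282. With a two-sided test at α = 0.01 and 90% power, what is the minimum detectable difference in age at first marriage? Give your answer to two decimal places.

δ = (z_{α/2} + z_β) · √((σ₁²+σ₂²)/n)
  = (2.576 + 1.282) · √(24.5/925)
  = 3.858 · √0.02649
  = 3.858 · 0.1627
  = 0.6279

Minimum detectable difference ≈ 0.63 years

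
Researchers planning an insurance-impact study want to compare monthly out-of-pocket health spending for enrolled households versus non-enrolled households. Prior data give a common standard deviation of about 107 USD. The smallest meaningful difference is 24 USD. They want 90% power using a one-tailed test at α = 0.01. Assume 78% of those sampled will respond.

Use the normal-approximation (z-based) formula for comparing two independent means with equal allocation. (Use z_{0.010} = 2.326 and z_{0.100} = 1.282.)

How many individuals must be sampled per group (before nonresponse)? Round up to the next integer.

n = 664 per group

n = (z_α + z_β)² · (σ₁² + σ₂²) / δ²
  = (2.326 + 1.282)² · (2·107² = 22898) / 24²
  = 13.0177 · 22898 / 576
  = 517.50
Adjust for 78% response: 517.50 / 0.78 = 663.46.
Round up → n = 664 per group.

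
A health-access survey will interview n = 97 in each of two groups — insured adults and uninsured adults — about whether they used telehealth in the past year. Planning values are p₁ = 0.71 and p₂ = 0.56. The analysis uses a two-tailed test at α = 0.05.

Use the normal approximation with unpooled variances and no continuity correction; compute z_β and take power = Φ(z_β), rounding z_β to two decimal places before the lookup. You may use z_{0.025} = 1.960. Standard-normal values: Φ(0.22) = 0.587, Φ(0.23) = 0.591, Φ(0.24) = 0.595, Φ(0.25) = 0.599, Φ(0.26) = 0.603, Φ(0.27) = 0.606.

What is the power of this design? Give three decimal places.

z_β = |p₁−p₂|·√(n/[p₁q₁+p₂q₂]) − z_{α/2}
    = 0.15 · √(97/0.4523) − 1.960
    = 0.15 · 14.6444 − 1.960
    = 2.1967 − 1.960 = 0.2367 → 0.24
Power = Φ(0.24) = 0.595.

Power ≈ 0.595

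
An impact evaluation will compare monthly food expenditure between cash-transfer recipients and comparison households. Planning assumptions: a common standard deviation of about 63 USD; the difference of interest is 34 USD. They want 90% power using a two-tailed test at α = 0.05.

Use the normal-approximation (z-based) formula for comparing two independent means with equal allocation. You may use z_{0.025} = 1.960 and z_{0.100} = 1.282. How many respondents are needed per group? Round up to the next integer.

n = 73 per group

n = (z_{α/2} + z_β)² · (σ₁² + σ₂²) / δ²
  = (1.960 + 1.282)² · (2·63² = 7938) / 34²
  = 10.5106 · 7938 / 1156
  = 72.17
Round up → n = 73 per group.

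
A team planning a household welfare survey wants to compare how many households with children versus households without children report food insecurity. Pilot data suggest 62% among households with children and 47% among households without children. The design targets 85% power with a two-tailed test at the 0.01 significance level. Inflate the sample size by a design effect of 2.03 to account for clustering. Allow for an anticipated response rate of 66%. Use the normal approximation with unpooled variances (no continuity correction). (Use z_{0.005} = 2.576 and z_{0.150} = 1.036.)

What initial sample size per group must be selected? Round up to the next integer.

n = 865 per group

n = (z_{α/2} + z_β)² · [p₁(1−p₁) + p₂(1−p₂)] / (p₁ − p₂)²
  = (2.576 + 1.036)² · (0.62·0.38 + 0.47·0.53) / (0.15)²
  = (3.612)² · (0.2356 + 0.2491) / 0.0225
  = 13.0465 · 0.4847 / 0.0225
  = 281.05
Design effect: 2.03 × 281.05 = 570.53.
Adjust for 66% response: 570.53 / 0.66 = 864.45.
Round up → n = 865 per group.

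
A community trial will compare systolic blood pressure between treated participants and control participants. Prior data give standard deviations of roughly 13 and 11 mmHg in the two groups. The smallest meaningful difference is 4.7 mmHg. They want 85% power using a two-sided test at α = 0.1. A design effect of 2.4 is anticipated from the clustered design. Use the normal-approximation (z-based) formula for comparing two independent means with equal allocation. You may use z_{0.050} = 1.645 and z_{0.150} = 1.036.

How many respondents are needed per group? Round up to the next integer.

n = 227 per group

n = (z_{α/2} + z_β)² · (σ₁² + σ₂²) / δ²
  = (1.645 + 1.036)² · (13² + 11² = 290) / 4.7²
  = 7.1878 · 290 / 22.09
  = 94.36
Design effect: 2.4 × 94.36 = 226.47.
Round up → n = 227 per group.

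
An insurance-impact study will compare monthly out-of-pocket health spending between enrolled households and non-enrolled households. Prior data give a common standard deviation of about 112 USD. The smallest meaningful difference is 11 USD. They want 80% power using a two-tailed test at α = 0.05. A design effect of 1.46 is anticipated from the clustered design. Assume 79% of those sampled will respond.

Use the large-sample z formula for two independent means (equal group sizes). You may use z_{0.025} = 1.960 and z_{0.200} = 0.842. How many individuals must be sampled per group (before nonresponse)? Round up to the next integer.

n = (z_{α/2} + z_β)² · (σ₁² + σ₂²) / δ²
  = (1.960 + 0.842)² · (2·112² = 25088) / 11²
  = 7.8512 · 25088 / 121
  = 1627.86
Design effect: 1.46 × 1627.86 = 2376.67.
Adjust for 79% response: 2376.67 / 0.79 = 3008.45.
Round up → n = 3009 per group.

n = 3009 per group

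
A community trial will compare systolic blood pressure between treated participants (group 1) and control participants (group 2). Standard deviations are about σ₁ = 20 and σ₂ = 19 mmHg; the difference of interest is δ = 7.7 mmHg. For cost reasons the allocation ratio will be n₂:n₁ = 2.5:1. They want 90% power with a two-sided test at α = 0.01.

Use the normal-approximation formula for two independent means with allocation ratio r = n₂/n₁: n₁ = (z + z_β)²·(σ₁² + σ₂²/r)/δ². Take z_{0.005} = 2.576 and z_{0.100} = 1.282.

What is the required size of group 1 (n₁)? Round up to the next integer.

n₁ = 137

n₁ = (z_{α/2} + z_β)² · (σ₁² + σ₂²/r) / δ²
   = (2.576 + 1.282)² · (20² + 19²/2.5) / 7.7²
   = 14.8842 · (400 + 144.4) / 59.29
   = 14.8842 · 544.4 / 59.29
   = 136.67
Round up → n₁ = 137; n₂ = r·n₁ = 2.5 × 137 = 343.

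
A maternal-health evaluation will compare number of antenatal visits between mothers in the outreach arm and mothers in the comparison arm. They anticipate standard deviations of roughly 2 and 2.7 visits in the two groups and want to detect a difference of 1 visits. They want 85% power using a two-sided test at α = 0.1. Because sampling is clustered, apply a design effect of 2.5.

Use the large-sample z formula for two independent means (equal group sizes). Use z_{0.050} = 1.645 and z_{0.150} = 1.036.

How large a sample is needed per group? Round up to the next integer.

n = (z_{α/2} + z_β)² · (σ₁² + σ₂²) / δ²
  = (1.645 + 1.036)² · (2² + 2.7² = 11.29) / 1²
  = 7.1878 · 11.29 / 1
  = 81.15
Design effect: 2.5 × 81.15 = 202.87.
Round up → n = 203 per group.

n = 203 per group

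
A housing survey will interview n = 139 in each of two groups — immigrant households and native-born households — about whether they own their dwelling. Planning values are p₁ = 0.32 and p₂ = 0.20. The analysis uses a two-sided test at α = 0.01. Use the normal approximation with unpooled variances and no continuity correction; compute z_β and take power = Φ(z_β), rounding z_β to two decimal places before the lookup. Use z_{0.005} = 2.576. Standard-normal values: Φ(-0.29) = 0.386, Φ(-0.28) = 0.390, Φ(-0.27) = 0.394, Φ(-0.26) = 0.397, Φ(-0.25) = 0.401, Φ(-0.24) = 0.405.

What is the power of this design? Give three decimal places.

z_β = |p₁−p₂|·√(n/[p₁q₁+p₂q₂]) − z_{α/2}
    = 0.12 · √(139/0.3776) − 2.576
    = 0.12 · 19.1863 − 2.576
    = 2.3024 − 2.576 = -0.2736 → -0.27
Power = Φ(-0.27) = 0.394.

Power ≈ 0.394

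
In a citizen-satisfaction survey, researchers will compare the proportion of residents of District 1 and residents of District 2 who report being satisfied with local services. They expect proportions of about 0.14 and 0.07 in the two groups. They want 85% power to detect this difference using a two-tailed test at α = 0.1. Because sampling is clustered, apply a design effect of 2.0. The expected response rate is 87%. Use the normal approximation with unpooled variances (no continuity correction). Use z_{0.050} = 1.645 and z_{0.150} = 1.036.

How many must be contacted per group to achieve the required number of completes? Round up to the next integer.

n = 626 per group

n = (z_{α/2} + z_β)² · [p₁(1−p₁) + p₂(1−p₂)] / (p₁ − p₂)²
  = (1.645 + 1.036)² · (0.14·0.86 + 0.07·0.93) / (0.07)²
  = (2.681)² · (0.1204 + 0.0651) / 0.0049
  = 7.1878 · 0.1855 / 0.0049
  = 272.11
Design effect: 2.0 × 272.11 = 544.22.
Adjust for 87% response: 544.22 / 0.87 = 625.54.
Round up → n = 626 per group.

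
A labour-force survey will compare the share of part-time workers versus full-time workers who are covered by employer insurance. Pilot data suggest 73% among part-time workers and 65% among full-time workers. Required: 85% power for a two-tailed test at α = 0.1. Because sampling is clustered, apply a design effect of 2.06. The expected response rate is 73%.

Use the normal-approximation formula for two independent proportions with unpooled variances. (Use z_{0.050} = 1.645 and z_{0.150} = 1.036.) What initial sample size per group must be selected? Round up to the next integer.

n = 1346 per group

n = (z_{α/2} + z_β)² · [p₁(1−p₁) + p₂(1−p₂)] / (p₁ − p₂)²
  = (1.645 + 1.036)² · (0.73·0.27 + 0.65·0.35) / (0.08)²
  = (2.681)² · (0.1971 + 0.2275) / 0.0064
  = 7.1878 · 0.4246 / 0.0064
  = 476.86
Design effect: 2.06 × 476.86 = 982.34.
Adjust for 73% response: 982.34 / 0.73 = 1345.67.
Round up → n = 1346 per group.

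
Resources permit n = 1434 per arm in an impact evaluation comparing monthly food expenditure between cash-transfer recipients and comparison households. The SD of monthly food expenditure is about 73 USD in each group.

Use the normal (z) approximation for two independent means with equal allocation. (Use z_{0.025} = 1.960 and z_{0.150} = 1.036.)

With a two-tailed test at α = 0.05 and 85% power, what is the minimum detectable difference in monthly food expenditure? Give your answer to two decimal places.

δ = (z_{α/2} + z_β) · √((σ₁²+σ₂²)/n)
  = (1.960 + 1.036) · √(10658/1434)
  = 2.996 · √7.4324
  = 2.996 · 2.7262
  = 8.1678

Minimum detectable difference ≈ 8.17 USD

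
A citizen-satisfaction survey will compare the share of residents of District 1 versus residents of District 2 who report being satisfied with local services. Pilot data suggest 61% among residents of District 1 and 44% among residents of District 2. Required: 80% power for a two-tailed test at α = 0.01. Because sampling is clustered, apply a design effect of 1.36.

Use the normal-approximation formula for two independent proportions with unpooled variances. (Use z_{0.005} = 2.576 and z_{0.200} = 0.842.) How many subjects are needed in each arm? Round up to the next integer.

n = (z_{α/2} + z_β)² · [p₁(1−p₁) + p₂(1−p₂)] / (p₁ − p₂)²
  = (2.576 + 0.842)² · (0.61·0.39 + 0.44·0.56) / (0.17)²
  = (3.418)² · (0.2379 + 0.2464) / 0.0289
  = 11.6827 · 0.4843 / 0.0289
  = 195.78
Design effect: 1.36 × 195.78 = 266.26.
Round up → n = 267 per group.

n = 267 per group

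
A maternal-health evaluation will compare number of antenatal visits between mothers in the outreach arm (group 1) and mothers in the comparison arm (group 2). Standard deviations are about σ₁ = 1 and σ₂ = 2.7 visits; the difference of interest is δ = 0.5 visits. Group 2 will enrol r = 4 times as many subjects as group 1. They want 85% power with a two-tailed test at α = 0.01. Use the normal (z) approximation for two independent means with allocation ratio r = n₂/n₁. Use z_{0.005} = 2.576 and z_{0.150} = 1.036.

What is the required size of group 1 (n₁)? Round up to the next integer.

n₁ = (z_{α/2} + z_β)² · (σ₁² + σ₂²/r) / δ²
   = (2.576 + 1.036)² · (1² + 2.7²/4) / 0.5²
   = 13.0465 · (1 + 1.8225) / 0.25
   = 13.0465 · 2.8225 / 0.25
   = 147.30
Round up → n₁ = 148; n₂ = r·n₁ = 4 × 148 = 592.

n₁ = 148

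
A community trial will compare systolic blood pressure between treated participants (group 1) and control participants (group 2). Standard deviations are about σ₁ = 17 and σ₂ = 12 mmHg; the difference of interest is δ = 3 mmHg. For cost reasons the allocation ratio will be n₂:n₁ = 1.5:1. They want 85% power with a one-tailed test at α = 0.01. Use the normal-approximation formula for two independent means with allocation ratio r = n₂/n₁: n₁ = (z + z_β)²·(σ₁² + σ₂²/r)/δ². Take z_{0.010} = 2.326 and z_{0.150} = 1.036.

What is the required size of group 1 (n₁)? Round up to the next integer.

n₁ = (z_α + z_β)² · (σ₁² + σ₂²/r) / δ²
   = (2.326 + 1.036)² · (17² + 12²/1.5) / 3²
   = 11.3030 · (289 + 96) / 9
   = 11.3030 · 385 / 9
   = 483.52
Round up → n₁ = 484; n₂ = r·n₁ = 1.5 × 484 = 726.

n₁ = 484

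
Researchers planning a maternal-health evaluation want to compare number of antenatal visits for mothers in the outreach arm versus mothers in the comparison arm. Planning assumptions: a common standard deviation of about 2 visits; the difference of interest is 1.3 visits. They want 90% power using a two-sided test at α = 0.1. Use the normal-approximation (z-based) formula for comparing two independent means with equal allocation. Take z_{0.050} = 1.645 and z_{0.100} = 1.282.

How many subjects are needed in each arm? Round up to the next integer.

n = (z_{α/2} + z_β)² · (σ₁² + σ₂²) / δ²
  = (1.645 + 1.282)² · (2·2² = 8) / 1.3²
  = 8.5673 · 8 / 1.69
  = 40.56
Round up → n = 41 per group.

n = 41 per group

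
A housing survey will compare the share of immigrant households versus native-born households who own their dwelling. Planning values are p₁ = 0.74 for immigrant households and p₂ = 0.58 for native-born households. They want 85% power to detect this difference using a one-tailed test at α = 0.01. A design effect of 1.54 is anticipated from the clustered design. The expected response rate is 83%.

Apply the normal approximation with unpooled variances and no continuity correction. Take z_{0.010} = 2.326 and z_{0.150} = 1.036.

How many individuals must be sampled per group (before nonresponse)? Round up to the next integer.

n = 358 per group

n = (z_α + z_β)² · [p₁(1−p₁) + p₂(1−p₂)] / (p₁ − p₂)²
  = (2.326 + 1.036)² · (0.74·0.26 + 0.58·0.42) / (0.16)²
  = (3.362)² · (0.1924 + 0.2436) / 0.0256
  = 11.3030 · 0.4360 / 0.0256
  = 192.50
Design effect: 1.54 × 192.50 = 296.46.
Adjust for 83% response: 296.46 / 0.83 = 357.18.
Round up → n = 358 per group.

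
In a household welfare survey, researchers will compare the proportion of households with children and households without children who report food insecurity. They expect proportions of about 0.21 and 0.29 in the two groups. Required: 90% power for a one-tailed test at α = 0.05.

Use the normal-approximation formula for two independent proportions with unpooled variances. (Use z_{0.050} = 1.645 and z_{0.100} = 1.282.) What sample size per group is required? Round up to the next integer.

n = (z_α + z_β)² · [p₁(1−p₁) + p₂(1−p₂)] / (p₁ − p₂)²
  = (1.645 + 1.282)² · (0.21·0.79 + 0.29·0.71) / (-0.08)²
  = (2.927)² · (0.1659 + 0.2059) / 0.0064
  = 8.5673 · 0.3718 / 0.0064
  = 497.71
Round up → n = 498 per group.

n = 498 per group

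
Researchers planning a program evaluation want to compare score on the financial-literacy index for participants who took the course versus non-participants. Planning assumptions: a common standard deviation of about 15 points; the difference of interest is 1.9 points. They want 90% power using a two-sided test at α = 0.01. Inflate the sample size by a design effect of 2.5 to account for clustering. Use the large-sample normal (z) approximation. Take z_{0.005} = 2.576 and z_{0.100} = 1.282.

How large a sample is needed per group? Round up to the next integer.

n = 4639 per group

n = (z_{α/2} + z_β)² · (σ₁² + σ₂²) / δ²
  = (2.576 + 1.282)² · (2·15² = 450) / 1.9²
  = 14.8842 · 450 / 3.61
  = 1855.37
Design effect: 2.5 × 1855.37 = 4638.42.
Round up → n = 4639 per group.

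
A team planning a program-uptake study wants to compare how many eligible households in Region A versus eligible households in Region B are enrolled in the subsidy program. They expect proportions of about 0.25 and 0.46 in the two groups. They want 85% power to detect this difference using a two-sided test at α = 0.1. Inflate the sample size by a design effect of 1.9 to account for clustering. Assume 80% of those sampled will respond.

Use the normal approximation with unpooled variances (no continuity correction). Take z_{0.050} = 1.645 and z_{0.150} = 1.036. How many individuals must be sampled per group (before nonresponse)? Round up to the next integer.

n = 169 per group

n = (z_{α/2} + z_β)² · [p₁(1−p₁) + p₂(1−p₂)] / (p₁ − p₂)²
  = (1.645 + 1.036)² · (0.25·0.75 + 0.46·0.54) / (-0.21)²
  = (2.681)² · (0.1875 + 0.2484) / 0.0441
  = 7.1878 · 0.4359 / 0.0441
  = 71.05
Design effect: 1.9 × 71.05 = 134.99.
Adjust for 80% response: 134.99 / 0.80 = 168.74.
Round up → n = 169 per group.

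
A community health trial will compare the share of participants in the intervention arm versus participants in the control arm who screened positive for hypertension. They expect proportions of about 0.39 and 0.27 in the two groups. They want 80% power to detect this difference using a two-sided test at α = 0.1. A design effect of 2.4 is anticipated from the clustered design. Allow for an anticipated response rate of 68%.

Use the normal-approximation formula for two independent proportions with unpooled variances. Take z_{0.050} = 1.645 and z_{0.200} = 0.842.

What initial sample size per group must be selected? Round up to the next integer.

n = (z_{α/2} + z_β)² · [p₁(1−p₁) + p₂(1−p₂)] / (p₁ − p₂)²
  = (1.645 + 0.842)² · (0.39·0.61 + 0.27·0.73) / (0.12)²
  = (2.487)² · (0.2379 + 0.1971) / 0.0144
  = 6.1852 · 0.4350 / 0.0144
  = 186.84
Design effect: 2.4 × 186.84 = 448.42.
Adjust for 68% response: 448.42 / 0.68 = 659.45.
Round up → n = 660 per group.

n = 660 per group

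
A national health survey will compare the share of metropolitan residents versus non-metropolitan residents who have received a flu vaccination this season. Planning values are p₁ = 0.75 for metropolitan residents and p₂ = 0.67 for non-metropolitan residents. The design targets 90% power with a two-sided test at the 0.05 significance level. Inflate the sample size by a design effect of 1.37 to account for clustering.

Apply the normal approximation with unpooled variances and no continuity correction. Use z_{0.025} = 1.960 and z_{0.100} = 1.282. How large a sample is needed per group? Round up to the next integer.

n = (z_{α/2} + z_β)² · [p₁(1−p₁) + p₂(1−p₂)] / (p₁ − p₂)²
  = (1.960 + 1.282)² · (0.75·0.25 + 0.67·0.33) / (0.08)²
  = (3.242)² · (0.1875 + 0.2211) / 0.0064
  = 10.5106 · 0.4086 / 0.0064
  = 671.03
Design effect: 1.37 × 671.03 = 919.32.
Round up → n = 920 per group.

n = 920 per group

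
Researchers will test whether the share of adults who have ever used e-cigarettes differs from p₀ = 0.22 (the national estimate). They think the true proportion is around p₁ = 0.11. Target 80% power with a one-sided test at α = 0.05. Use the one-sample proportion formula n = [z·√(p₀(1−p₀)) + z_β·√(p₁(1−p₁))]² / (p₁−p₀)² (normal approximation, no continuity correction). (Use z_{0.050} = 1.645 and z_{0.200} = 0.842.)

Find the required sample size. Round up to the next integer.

n = 74

n = [z_α·√(p₀q₀) + z_β·√(p₁q₁)]² / (p₁ − p₀)²
  = [1.645·√(0.22·0.78) + 0.842·√(0.11·0.89)]² / (-0.11)²
  = [1.645·0.4142 + 0.842·0.3129]² / 0.0121
  = [0.9449]² / 0.0121
  = 73.79
Round up → n = 74.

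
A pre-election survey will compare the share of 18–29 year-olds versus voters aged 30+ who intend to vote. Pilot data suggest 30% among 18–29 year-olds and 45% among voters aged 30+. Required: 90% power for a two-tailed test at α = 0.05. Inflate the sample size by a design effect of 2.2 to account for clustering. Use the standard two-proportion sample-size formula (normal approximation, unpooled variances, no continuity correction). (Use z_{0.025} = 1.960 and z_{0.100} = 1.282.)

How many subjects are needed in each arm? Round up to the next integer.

n = (z_{α/2} + z_β)² · [p₁(1−p₁) + p₂(1−p₂)] / (p₁ − p₂)²
  = (1.960 + 1.282)² · (0.30·0.70 + 0.45·0.55) / (-0.15)²
  = (3.242)² · (0.2100 + 0.2475) / 0.0225
  = 10.5106 · 0.4575 / 0.0225
  = 213.71
Design effect: 2.2 × 213.71 = 470.17.
Round up → n = 471 per group.

n = 471 per group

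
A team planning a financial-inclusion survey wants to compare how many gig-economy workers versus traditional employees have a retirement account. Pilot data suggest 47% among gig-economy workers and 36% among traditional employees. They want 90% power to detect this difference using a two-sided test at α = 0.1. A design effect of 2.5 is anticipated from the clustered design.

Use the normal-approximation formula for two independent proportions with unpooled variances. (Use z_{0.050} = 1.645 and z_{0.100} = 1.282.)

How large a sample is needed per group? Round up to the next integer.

n = (z_{α/2} + z_β)² · [p₁(1−p₁) + p₂(1−p₂)] / (p₁ − p₂)²
  = (1.645 + 1.282)² · (0.47·0.53 + 0.36·0.64) / (0.11)²
  = (2.927)² · (0.2491 + 0.2304) / 0.0121
  = 8.5673 · 0.4795 / 0.0121
  = 339.51
Design effect: 2.5 × 339.51 = 848.77.
Round up → n = 849 per group.

n = 849 per group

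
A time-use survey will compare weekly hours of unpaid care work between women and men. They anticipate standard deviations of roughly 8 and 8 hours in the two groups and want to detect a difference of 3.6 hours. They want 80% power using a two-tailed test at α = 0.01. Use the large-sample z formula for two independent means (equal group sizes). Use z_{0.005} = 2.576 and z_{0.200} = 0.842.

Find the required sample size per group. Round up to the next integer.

n = 116 per group

n = (z_{α/2} + z_β)² · (σ₁² + σ₂²) / δ²
  = (2.576 + 0.842)² · (8² + 8² = 128) / 3.6²
  = 11.6827 · 128 / 12.96
  = 115.38
Round up → n = 116 per group.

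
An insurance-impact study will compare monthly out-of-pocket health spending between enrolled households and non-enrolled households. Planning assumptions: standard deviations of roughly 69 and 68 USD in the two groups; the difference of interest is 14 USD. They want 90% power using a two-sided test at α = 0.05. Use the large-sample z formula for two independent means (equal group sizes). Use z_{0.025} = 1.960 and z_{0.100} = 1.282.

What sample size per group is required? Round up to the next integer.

n = 504 per group

n = (z_{α/2} + z_β)² · (σ₁² + σ₂²) / δ²
  = (1.960 + 1.282)² · (69² + 68² = 9385) / 14²
  = 10.5106 · 9385 / 196
  = 503.27
Round up → n = 504 per group.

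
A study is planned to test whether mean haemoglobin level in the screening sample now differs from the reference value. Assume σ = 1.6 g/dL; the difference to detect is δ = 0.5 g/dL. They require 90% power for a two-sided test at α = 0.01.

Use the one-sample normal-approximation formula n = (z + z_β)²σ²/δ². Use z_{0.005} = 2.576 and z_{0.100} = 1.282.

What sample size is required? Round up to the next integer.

n = (z_{α/2} + z_β)² · σ² / δ²
  = (2.576 + 1.282)² · 1.6² / 0.5²
  = 14.8842 · 2.56 / 0.25
  = 152.41
Round up → n = 153.

n = 153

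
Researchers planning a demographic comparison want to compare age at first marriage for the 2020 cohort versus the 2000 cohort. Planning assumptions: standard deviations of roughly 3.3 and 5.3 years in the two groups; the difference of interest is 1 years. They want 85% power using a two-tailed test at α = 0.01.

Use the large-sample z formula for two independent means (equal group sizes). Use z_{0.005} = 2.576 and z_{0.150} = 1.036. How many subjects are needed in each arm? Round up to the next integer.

n = 509 per group

n = (z_{α/2} + z_β)² · (σ₁² + σ₂²) / δ²
  = (2.576 + 1.036)² · (3.3² + 5.3² = 38.98) / 1²
  = 13.0465 · 38.98 / 1
  = 508.55
Round up → n = 509 per group.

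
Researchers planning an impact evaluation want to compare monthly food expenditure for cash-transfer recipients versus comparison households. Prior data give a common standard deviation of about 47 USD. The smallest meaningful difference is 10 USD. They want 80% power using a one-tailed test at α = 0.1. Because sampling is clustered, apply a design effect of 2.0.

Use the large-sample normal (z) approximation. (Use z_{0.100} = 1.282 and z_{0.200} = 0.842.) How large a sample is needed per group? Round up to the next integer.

n = (z_α + z_β)² · (σ₁² + σ₂²) / δ²
  = (1.282 + 0.842)² · (2·47² = 4418) / 10²
  = 4.5114 · 4418 / 100
  = 199.31
Design effect: 2.0 × 199.31 = 398.63.
Round up → n = 399 per group.

n = 399 per group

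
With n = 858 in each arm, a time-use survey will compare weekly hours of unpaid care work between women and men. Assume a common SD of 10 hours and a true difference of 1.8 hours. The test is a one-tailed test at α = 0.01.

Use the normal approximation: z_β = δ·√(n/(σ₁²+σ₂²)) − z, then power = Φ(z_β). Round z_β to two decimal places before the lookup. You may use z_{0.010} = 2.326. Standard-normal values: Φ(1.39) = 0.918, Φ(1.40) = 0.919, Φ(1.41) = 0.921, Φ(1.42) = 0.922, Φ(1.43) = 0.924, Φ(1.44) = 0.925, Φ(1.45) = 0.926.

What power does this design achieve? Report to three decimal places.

Power ≈ 0.919

z_β = δ·√(n/(σ₁²+σ₂²)) − z_α
    = 1.8 · √(858/200) − 2.326
    = 1.8 · 2.07123 − 2.326
    = 3.7282 − 2.326 = 1.4022 → 1.40
Power = Φ(1.40) = 0.919.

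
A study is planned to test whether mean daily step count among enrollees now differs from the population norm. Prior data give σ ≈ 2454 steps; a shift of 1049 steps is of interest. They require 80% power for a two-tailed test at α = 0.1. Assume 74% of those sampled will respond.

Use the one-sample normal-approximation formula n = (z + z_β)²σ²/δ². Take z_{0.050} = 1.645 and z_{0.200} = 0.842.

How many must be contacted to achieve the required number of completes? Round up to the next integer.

n = 46

n = (z_{α/2} + z_β)² · σ² / δ²
  = (1.645 + 0.842)² · 2454² / 1049²
  = 6.1852 · 6022116 / 1100401
  = 33.85
Adjust for 74% response: 33.85 / 0.74 = 45.74.
Round up → n = 46.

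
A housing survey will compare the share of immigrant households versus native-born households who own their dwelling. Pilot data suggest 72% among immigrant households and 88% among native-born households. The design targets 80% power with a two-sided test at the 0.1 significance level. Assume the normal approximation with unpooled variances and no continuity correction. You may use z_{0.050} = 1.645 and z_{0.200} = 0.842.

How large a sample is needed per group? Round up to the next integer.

n = 75 per group

n = (z_{α/2} + z_β)² · [p₁(1−p₁) + p₂(1−p₂)] / (p₁ − p₂)²
  = (1.645 + 0.842)² · (0.72·0.28 + 0.88·0.12) / (-0.16)²
  = (2.487)² · (0.2016 + 0.1056) / 0.0256
  = 6.1852 · 0.3072 / 0.0256
  = 74.22
Round up → n = 75 per group.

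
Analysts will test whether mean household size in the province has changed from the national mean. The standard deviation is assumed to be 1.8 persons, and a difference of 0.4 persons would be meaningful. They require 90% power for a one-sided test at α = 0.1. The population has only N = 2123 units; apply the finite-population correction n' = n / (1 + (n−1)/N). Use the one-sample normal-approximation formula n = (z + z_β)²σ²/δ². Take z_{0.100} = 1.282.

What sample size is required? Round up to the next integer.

n = 126

n = (z_α + z_β)² · σ² / δ²
  = (1.282 + 1.282)² · 1.8² / 0.4²
  = 6.5741 · 3.24 / 0.16
  = 133.13
Finite-population correction (N = 2123): 133.13 / (1 + (133.13 − 1)/2123) = 125.33.
Round up → n = 126.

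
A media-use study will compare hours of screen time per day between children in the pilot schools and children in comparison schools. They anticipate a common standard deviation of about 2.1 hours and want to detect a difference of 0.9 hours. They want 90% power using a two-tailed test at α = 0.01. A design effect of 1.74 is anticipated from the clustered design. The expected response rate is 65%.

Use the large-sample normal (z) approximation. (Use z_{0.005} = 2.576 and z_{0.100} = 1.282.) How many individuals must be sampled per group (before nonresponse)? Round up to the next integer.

n = (z_{α/2} + z_β)² · (σ₁² + σ₂²) / δ²
  = (2.576 + 1.282)² · (2·2.1² = 8.82) / 0.9²
  = 14.8842 · 8.82 / 0.81
  = 162.07
Design effect: 1.74 × 162.07 = 282.01.
Adjust for 65% response: 282.01 / 0.65 = 433.85.
Round up → n = 434 per group.

n = 434 per group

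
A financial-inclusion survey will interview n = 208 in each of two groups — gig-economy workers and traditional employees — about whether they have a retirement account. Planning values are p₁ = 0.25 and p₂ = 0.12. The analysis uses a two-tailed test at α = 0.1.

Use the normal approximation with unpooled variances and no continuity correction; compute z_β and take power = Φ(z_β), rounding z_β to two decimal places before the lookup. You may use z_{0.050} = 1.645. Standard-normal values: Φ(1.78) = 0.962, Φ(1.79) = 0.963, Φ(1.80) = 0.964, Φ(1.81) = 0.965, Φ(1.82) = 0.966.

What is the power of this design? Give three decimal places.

z_β = |p₁−p₂|·√(n/[p₁q₁+p₂q₂]) − z_{α/2}
    = 0.13 · √(208/0.2931) − 1.645
    = 0.13 · 26.6394 − 1.645
    = 3.4631 − 1.645 = 1.8181 → 1.82
Power = Φ(1.82) = 0.966.

Power ≈ 0.966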